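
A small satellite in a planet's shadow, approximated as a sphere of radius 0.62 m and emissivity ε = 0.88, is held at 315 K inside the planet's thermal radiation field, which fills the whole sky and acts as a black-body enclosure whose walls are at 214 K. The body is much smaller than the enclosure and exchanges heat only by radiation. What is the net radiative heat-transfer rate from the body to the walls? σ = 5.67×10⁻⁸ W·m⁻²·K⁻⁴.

P_net ≈ 1870 W

For a small grey body in a large enclosure: P_net = εσA(T_body⁴ − T_wall⁴).
A = 4πr² = 4.831 m²; T_body⁴ − T_wall⁴ = 9.846×10⁹ − 2.097×10⁹ = 7.748×10⁹ K⁴.
|P_net| = 0.88·5.67×10⁻⁸·4.831·7.748×10⁹.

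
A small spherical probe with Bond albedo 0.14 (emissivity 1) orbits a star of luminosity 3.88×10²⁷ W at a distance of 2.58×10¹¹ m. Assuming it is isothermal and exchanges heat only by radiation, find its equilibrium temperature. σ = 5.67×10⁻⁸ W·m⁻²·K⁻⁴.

T ≈ 364 K

First find the stellar flux at distance d: S = L/(4πd²) = 3.88×10²⁷/(4π·(2.58×10¹¹)²) = 4639 W/m².
For an isothermal sphere, absorbed (1−a)S·πr² = emitted σ·4πr²·T⁴, so T⁴ = (1−a)S/(4σ).
T⁴ = 0.860·4639/(4·5.67×10⁻⁸) = 1.759×10¹⁰ K⁴.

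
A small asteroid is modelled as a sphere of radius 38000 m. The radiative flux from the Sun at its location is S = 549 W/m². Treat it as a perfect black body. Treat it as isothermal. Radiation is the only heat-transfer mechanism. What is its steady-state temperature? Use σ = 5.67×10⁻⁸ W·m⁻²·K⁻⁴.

At equilibrium, absorbed power = emitted power.
Absorbing cross-section = πr² = 4.536×10⁹ m²; emitting surface = 4πr² = 1.815×10¹⁰ m² (ratio 4).
S·A_cross = εσ·A_surf·T⁴  ⇒  T⁴ = S/(4σ).
T⁴ = 1.00·549/(4·5.67×10⁻⁸) = 2.421×10⁹ K⁴.
T = (2.421×10⁹)^(1/4).

T ≈ 222 K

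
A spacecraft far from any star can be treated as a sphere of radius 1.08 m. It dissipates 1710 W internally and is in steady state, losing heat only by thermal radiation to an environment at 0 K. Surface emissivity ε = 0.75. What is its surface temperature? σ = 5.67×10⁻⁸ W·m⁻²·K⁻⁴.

T ≈ 229 K

Steady state: internal power = radiated power, P = εσA T⁴.
Radiating area A = 4πr² = 14.66 m².
T⁴ = P/(εσA) = 1710/(0.75·5.67×10⁻⁸·14.66) = 2.743×10⁹ K⁴.
T = (2.743×10⁹)^(1/4).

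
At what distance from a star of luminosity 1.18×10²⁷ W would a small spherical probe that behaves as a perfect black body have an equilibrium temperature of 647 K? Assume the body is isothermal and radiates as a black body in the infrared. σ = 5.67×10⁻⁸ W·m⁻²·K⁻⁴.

d ≈ 4.86×10¹⁰ m

For an isothermal black-emitting sphere, (1−a)S·πr² = σ·4πr²·T⁴ ⇒ S = 4σT⁴/(1−a).
S = 4·5.67×10⁻⁸·(647)⁴/1.00 = 39740 W/m².
Flux falls as S = L/(4πd²), so d = √(L/(4πS)) = √(1.18×10²⁷/(4π·39740)).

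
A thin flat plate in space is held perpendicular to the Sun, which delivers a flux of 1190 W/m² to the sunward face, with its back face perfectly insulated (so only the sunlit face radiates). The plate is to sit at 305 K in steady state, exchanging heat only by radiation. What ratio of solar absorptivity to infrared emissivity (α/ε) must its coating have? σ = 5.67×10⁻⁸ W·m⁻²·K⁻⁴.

α/ε ≈ 0.412

Balance: αS·A = εσ·1A·T⁴ ⇒ α/ε = σT⁴/S.
α/ε = 5.67×10⁻⁸·(305)⁴/1190 = 5.67×10⁻⁸·8.654×10⁹/1190.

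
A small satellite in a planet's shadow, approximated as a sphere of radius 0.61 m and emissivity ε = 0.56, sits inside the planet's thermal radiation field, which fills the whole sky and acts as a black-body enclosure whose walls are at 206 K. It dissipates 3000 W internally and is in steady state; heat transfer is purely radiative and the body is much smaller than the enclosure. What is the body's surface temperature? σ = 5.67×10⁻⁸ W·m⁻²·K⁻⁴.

For a small grey body in a large enclosure, net radiated power = εσA(T⁴ − T_w⁴).
Steady state: P = εσA(T⁴ − T_w⁴) with A = 4πr² = 4.676 m².
T⁴ = P/(εσA) + T_w⁴ = 3000/(0.56·5.67×10⁻⁸·4.676) + (206)⁴
    = 2.021×10¹⁰ + 1.801×10⁹ = 2.201×10¹⁰ K⁴.

T ≈ 385 K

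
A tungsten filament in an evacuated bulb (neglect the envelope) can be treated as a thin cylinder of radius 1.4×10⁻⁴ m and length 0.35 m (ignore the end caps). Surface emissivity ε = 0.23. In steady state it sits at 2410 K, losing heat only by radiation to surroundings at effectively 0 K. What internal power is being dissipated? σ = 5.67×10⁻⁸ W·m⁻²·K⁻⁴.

Steady state: P = εσA T⁴.
A = 2πrL = 3.079×10⁻⁴ m²; T⁴ = (2410)⁴ = 3.373×10¹³ K⁴.
P = 0.23 × 5.67×10⁻⁸ × 3.079×10⁻⁴ × 3.373×10¹³.

P ≈ 135 W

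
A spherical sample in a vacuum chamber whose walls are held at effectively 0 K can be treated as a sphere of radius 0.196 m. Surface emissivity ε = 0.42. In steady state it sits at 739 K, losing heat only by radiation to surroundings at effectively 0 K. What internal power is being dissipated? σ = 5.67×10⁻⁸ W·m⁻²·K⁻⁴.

P ≈ 3430 W

Steady state: P = εσA T⁴.
A = 4πr² = 0.4827 m²; T⁴ = (739)⁴ = 2.982×10¹¹ K⁴.
P = 0.42 × 5.67×10⁻⁸ × 0.4827 × 2.982×10¹¹.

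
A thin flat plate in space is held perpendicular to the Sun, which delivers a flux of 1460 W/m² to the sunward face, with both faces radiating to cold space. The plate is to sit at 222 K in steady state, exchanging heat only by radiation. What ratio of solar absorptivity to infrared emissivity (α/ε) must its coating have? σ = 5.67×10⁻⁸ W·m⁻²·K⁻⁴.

Balance: αS·A = εσ·2A·T⁴ ⇒ α/ε = 2σT⁴/S.
α/ε = 2·5.67×10⁻⁸·(222)⁴/1460 = 2·5.67×10⁻⁸·2.429×10⁹/1460.

α/ε ≈ 0.189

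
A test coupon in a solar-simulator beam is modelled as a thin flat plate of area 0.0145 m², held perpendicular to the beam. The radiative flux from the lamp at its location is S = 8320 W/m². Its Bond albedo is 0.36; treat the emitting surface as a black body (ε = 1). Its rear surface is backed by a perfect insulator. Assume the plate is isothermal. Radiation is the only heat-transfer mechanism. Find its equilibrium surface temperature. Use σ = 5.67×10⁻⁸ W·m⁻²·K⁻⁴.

At equilibrium, absorbed power = emitted power.
Absorbing cross-section = A = 0.01450 m²; emitting surface = A = 0.01450 m² (ratio 1).
(1−a)S·A_cross = εσ·A_surf·T⁴  ⇒  T⁴ = (1−a)S/(1σ).
T⁴ = 0.640·8320/(1·5.67×10⁻⁸) = 9.391×10¹⁰ K⁴.
T = (9.391×10¹⁰)^(1/4).

T ≈ 554 K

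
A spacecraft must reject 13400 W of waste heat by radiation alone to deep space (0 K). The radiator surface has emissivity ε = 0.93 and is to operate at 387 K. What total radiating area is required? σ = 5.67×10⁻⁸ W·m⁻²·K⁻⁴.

A ≈ 11.3 m²

P = εσA T⁴ ⇒ A = P/(εσT⁴).
T⁴ = 2.243×10¹⁰ K⁴.
A = 13400/(0.93 × 5.67×10⁻⁸ × 2.243×10¹⁰).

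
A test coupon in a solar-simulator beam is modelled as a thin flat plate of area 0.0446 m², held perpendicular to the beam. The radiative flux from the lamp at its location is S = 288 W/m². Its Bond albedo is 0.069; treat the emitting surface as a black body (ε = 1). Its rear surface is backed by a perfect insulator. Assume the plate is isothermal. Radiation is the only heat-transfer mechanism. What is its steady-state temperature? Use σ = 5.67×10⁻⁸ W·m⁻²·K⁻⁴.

T ≈ 262 K

At equilibrium, absorbed power = emitted power.
Absorbing cross-section = A = 0.04460 m²; emitting surface = A = 0.04460 m² (ratio 1).
(1−a)S·A_cross = εσ·A_surf·T⁴  ⇒  T⁴ = (1−a)S/(1σ).
T⁴ = 0.931·288/(1·5.67×10⁻⁸) = 4.729×10⁹ K⁴.
T = (4.729×10⁹)^(1/4).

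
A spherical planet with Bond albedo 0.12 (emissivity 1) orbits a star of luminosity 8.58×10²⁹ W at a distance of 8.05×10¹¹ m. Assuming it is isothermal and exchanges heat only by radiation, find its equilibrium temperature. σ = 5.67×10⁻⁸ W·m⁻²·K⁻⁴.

First find the stellar flux at distance d: S = L/(4πd²) = 8.58×10²⁹/(4π·(8.05×10¹¹)²) = 1.054×10⁵ W/m².
For an isothermal sphere, absorbed (1−a)S·πr² = emitted σ·4πr²·T⁴, so T⁴ = (1−a)S/(4σ).
T⁴ = 0.880·1.054×10⁵/(4·5.67×10⁻⁸) = 4.088×10¹¹ K⁴.

T ≈ 800 K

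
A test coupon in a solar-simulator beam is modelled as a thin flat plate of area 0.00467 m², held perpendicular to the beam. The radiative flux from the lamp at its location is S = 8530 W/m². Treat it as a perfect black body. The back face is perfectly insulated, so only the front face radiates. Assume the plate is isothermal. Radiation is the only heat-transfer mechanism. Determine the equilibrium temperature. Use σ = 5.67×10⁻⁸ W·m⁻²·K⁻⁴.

At equilibrium, absorbed power = emitted power.
Absorbing cross-section = A = 0.004670 m²; emitting surface = A = 0.004670 m² (ratio 1).
S·A_cross = εσ·A_surf·T⁴  ⇒  T⁴ = S/(1σ).
T⁴ = 1.00·8530/(1·5.67×10⁻⁸) = 1.504×10¹¹ K⁴.
T = (1.504×10¹¹)^(1/4).

T ≈ 623 K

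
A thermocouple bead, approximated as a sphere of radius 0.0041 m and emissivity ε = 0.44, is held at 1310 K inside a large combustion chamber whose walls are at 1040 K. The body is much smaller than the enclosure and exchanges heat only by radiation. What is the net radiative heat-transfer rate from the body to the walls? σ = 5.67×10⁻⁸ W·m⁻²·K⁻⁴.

P_net ≈ 9.36 W

For a small grey body in a large enclosure: P_net = εσA(T_body⁴ − T_wall⁴).
A = 4πr² = 2.112×10⁻⁴ m²; T_body⁴ − T_wall⁴ = 2.945×10¹² − 1.170×10¹² = 1.775×10¹² K⁴.
|P_net| = 0.44·5.67×10⁻⁸·2.112×10⁻⁴·1.775×10¹².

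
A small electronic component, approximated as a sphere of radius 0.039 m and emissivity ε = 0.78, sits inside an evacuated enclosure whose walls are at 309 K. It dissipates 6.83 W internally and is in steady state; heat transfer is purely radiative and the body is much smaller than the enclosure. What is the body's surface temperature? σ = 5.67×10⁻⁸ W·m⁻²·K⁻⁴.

For a small grey body in a large enclosure, net radiated power = εσA(T⁴ − T_w⁴).
Steady state: P = εσA(T⁴ − T_w⁴) with A = 4πr² = 0.01911 m².
T⁴ = P/(εσA) + T_w⁴ = 6.83/(0.78·5.67×10⁻⁸·0.01911) + (309)⁴
    = 8.080×10⁹ + 9.117×10⁹ = 1.720×10¹⁰ K⁴.

T ≈ 362 K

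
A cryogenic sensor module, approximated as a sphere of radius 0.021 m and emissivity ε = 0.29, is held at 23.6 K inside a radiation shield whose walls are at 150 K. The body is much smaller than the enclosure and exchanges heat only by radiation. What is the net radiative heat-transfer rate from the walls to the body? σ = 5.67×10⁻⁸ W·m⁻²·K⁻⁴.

P_net ≈ 0.0461 W

For a small grey body in a large enclosure: P_net = εσA(T_body⁴ − T_wall⁴).
A = 4πr² = 0.005542 m²; T_body⁴ − T_wall⁴ = 3.102×10⁵ − 5.062×10⁸ = -5.059×10⁸ K⁴.
|P_net| = 0.29·5.67×10⁻⁸·0.005542·5.059×10⁸.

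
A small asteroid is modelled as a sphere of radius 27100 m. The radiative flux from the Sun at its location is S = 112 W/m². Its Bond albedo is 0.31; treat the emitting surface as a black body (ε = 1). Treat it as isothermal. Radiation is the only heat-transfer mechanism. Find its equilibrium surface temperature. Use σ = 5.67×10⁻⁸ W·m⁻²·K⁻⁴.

T ≈ 136 K

At equilibrium, absorbed power = emitted power.
Absorbing cross-section = πr² = 2.307×10⁹ m²; emitting surface = 4πr² = 9.229×10⁹ m² (ratio 4).
(1−a)S·A_cross = εσ·A_surf·T⁴  ⇒  T⁴ = (1−a)S/(4σ).
T⁴ = 0.690·112/(4·5.67×10⁻⁸) = 3.407×10⁸ K⁴.
T = (3.407×10⁸)^(1/4).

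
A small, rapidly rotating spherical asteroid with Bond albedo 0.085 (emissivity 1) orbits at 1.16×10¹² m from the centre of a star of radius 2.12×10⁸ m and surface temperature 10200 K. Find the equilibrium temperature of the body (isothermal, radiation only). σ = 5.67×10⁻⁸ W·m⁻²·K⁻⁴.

T ≈ 95.4 K

The star's surface emits σT_*⁴; at distance d the flux is S = σT_*⁴(R_*/d)².
S = 5.67×10⁻⁸·(10200)⁴·(2.12×10⁸/1.16×10¹²)² = 20.50 W/m².
For an isothermal sphere T⁴ = (1−a)S/(4σ) = 8.270×10⁷ K⁴.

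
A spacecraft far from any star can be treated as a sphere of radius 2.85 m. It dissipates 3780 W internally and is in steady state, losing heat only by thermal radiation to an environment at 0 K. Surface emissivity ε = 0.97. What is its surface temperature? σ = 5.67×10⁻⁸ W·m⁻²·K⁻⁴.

T ≈ 161 K

Steady state: internal power = radiated power, P = εσA T⁴.
Radiating area A = 4πr² = 102.1 m².
T⁴ = P/(εσA) = 3780/(0.97·5.67×10⁻⁸·102.1) = 6.733×10⁸ K⁴.
T = (6.733×10⁸)^(1/4).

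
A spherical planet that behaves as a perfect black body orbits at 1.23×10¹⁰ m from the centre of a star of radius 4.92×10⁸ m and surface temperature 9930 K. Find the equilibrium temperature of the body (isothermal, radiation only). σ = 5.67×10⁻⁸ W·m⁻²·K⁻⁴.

T ≈ 1400 K

The star's surface emits σT_*⁴; at distance d the flux is S = σT_*⁴(R_*/d)².
S = 5.67×10⁻⁸·(9930)⁴·(4.92×10⁸/1.23×10¹⁰)² = 8.821×10⁵ W/m².
For an isothermal sphere T⁴ = (1−a)S/(4σ) = 3.889×10¹² K⁴.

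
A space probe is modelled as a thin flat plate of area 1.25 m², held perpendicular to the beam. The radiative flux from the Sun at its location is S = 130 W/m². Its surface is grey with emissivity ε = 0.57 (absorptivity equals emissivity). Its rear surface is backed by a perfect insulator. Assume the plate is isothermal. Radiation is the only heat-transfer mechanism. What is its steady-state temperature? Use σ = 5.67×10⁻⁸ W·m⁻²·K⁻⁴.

T ≈ 219 K

At equilibrium, absorbed power = emitted power.
Absorbing cross-section = A = 1.250 m²; emitting surface = A = 1.250 m² (ratio 1).
εS·A_cross = εσ·A_surf·T⁴  ⇒  T⁴ = S/(1σ)   (ε cancels).
T⁴ = 130/(1·5.67×10⁻⁸) = 2.293×10⁹ K⁴.
T = (2.293×10⁹)^(1/4).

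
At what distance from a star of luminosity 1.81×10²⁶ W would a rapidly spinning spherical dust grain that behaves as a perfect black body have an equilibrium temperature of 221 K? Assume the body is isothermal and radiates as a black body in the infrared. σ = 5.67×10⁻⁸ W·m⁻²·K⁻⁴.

For an isothermal black-emitting sphere, (1−a)S·πr² = σ·4πr²·T⁴ ⇒ S = 4σT⁴/(1−a).
S = 4·5.67×10⁻⁸·(221)⁴/1.00 = 541.0 W/m².
Flux falls as S = L/(4πd²), so d = √(L/(4πS)) = √(1.81×10²⁶/(4π·541.0)).

d ≈ 1.63×10¹¹ m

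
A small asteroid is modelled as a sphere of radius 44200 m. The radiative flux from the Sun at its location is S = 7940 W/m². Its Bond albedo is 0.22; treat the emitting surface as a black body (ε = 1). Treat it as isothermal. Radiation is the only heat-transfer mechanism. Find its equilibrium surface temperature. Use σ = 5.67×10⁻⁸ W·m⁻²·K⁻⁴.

T ≈ 407 K

At equilibrium, absorbed power = emitted power.
Absorbing cross-section = πr² = 6.138×10⁹ m²; emitting surface = 4πr² = 2.455×10¹⁰ m² (ratio 4).
(1−a)S·A_cross = εσ·A_surf·T⁴  ⇒  T⁴ = (1−a)S/(4σ).
T⁴ = 0.780·7940/(4·5.67×10⁻⁸) = 2.731×10¹⁰ K⁴.
T = (2.731×10¹⁰)^(1/4).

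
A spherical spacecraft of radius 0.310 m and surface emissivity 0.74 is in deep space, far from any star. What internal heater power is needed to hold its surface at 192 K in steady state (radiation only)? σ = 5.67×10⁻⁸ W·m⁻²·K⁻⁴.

P ≈ 68.9 W

P = εσ·4πr²·T⁴.
4πr² = 1.208 m²; T⁴ = 1.359×10⁹ K⁴.
P = 0.74·5.67×10⁻⁸·1.208·1.359×10⁹.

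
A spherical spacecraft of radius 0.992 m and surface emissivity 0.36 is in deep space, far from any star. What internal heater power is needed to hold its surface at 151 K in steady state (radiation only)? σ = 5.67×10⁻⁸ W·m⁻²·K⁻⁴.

P ≈ 131 W

P = εσ·4πr²·T⁴.
4πr² = 12.37 m²; T⁴ = 5.199×10⁸ K⁴.
P = 0.36·5.67×10⁻⁸·12.37·5.199×10⁸.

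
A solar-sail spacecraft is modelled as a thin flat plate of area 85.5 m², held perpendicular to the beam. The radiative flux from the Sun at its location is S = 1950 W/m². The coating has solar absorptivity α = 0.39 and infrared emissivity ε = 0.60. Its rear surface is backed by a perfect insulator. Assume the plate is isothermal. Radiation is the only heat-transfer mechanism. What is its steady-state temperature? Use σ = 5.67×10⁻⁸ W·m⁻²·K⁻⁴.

T ≈ 387 K

At equilibrium, absorbed power = emitted power.
Absorbing cross-section = A = 85.50 m²; emitting surface = A = 85.50 m² (ratio 1).
αS·A_cross = εσ·A_surf·T⁴  ⇒  T⁴ = αS/(ε·1σ).
T⁴ = 0.390·1950/(0.60·1·5.67×10⁻⁸) = 2.235×10¹⁰ K⁴.
T = (2.235×10¹⁰)^(1/4).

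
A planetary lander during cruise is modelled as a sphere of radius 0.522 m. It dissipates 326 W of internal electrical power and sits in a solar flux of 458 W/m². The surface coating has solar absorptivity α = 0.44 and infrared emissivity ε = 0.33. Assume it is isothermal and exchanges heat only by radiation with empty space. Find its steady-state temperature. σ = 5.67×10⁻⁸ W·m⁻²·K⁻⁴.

T ≈ 297 K

At steady state, absorbed solar power + internal power = radiated power.
Absorbed: α·S·A_cross = 0.44·458·0.8560 = 172.5 W (cross-section πr²).
Total input = 172.5 + 326 = 498.5 W.
Radiated: εσ·A_surf·T⁴ with A_surf = 4πr² = 3.424 m².
T⁴ = 498.5/(0.33·5.67×10⁻⁸·3.424) = 7.781×10⁹ K⁴.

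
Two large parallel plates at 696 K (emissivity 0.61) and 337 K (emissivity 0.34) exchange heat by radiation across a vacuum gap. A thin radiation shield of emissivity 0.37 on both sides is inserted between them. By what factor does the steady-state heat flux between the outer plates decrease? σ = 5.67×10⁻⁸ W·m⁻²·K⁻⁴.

factor ≈ 2.23

Without shield: q₀ = σΔ(T⁴)/(1/ε₁+1/ε₂−1) with denominator 3.581.
With shield the two gaps are in series; the resistances add: (1/ε₁+1/ε_s−1)+(1/ε_s+1/ε₂−1) = 3.342+4.644 = 7.986.
Heat-flux ratio q₀/q = 7.986/3.581.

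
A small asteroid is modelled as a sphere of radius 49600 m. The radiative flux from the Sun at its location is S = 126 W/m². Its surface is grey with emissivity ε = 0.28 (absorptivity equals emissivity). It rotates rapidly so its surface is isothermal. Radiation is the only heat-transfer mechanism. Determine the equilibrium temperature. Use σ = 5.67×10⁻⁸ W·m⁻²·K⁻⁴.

T ≈ 154 K

At equilibrium, absorbed power = emitted power.
Absorbing cross-section = πr² = 7.729×10⁹ m²; emitting surface = 4πr² = 3.092×10¹⁰ m² (ratio 4).
εS·A_cross = εσ·A_surf·T⁴  ⇒  T⁴ = S/(4σ)   (ε cancels).
T⁴ = 126/(4·5.67×10⁻⁸) = 5.556×10⁸ K⁴.
T = (5.556×10⁸)^(1/4).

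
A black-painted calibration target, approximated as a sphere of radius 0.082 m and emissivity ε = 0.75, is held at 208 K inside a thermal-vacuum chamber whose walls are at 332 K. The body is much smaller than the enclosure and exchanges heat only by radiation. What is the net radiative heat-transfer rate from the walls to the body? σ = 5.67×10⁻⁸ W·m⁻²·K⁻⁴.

For a small grey body in a large enclosure: P_net = εσA(T_body⁴ − T_wall⁴).
A = 4πr² = 0.08450 m²; T_body⁴ − T_wall⁴ = 1.872×10⁹ − 1.215×10¹⁰ = -1.028×10¹⁰ K⁴.
|P_net| = 0.75·5.67×10⁻⁸·0.08450·1.028×10¹⁰.

P_net ≈ 36.9 W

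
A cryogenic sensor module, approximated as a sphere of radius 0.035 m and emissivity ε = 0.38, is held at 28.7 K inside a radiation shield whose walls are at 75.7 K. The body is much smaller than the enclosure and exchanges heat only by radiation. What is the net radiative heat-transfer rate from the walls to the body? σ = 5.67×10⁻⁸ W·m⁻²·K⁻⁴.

For a small grey body in a large enclosure: P_net = εσA(T_body⁴ − T_wall⁴).
A = 4πr² = 0.01539 m²; T_body⁴ − T_wall⁴ = 6.785×10⁵ − 3.284×10⁷ = -3.216×10⁷ K⁴.
|P_net| = 0.38·5.67×10⁻⁸·0.01539·3.216×10⁷.

P_net ≈ 0.0107 W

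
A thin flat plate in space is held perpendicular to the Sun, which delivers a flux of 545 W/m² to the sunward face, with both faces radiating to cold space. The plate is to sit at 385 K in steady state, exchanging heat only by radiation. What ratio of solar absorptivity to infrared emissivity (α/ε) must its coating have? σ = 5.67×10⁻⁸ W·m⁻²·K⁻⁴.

α/ε ≈ 4.57

Balance: αS·A = εσ·2A·T⁴ ⇒ α/ε = 2σT⁴/S.
α/ε = 2·5.67×10⁻⁸·(385)⁴/545 = 2·5.67×10⁻⁸·2.197×10¹⁰/545.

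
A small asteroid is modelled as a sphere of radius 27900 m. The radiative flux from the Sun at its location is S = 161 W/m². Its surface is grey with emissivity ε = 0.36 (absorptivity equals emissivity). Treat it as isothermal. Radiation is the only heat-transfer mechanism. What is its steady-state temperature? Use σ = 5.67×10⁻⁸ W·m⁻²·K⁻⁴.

At equilibrium, absorbed power = emitted power.
Absorbing cross-section = πr² = 2.445×10⁹ m²; emitting surface = 4πr² = 9.782×10⁹ m² (ratio 4).
εS·A_cross = εσ·A_surf·T⁴  ⇒  T⁴ = S/(4σ)   (ε cancels).
T⁴ = 161/(4·5.67×10⁻⁸) = 7.099×10⁸ K⁴.
T = (7.099×10⁸)^(1/4).

T ≈ 163 K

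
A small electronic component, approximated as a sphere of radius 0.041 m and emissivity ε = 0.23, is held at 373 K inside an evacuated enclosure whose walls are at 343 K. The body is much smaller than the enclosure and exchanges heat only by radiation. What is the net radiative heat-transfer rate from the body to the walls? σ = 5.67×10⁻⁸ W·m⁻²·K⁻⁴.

For a small grey body in a large enclosure: P_net = εσA(T_body⁴ − T_wall⁴).
A = 4πr² = 0.02112 m²; T_body⁴ − T_wall⁴ = 1.936×10¹⁰ − 1.384×10¹⁰ = 5.516×10⁹ K⁴.
|P_net| = 0.23·5.67×10⁻⁸·0.02112·5.516×10⁹.

P_net ≈ 1.52 W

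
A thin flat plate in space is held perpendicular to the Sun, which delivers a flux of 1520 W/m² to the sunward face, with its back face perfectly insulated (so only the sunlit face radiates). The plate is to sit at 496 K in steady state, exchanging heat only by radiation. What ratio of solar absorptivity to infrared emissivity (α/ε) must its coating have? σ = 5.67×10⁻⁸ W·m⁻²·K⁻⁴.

Balance: αS·A = εσ·1A·T⁴ ⇒ α/ε = σT⁴/S.
α/ε = 5.67×10⁻⁸·(496)⁴/1520 = 5.67×10⁻⁸·6.052×10¹⁰/1520.

α/ε ≈ 2.26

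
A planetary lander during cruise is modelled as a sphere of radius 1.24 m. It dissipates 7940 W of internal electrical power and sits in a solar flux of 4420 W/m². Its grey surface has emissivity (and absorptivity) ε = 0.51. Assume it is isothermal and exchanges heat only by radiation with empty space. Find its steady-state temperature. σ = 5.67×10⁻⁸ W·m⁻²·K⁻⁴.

At steady state, absorbed solar power + internal power = radiated power.
Absorbed: α·S·A_cross = 0.51·4420·4.831 = 10890 W (cross-section πr²).
Total input = 10890 + 7940 = 18830 W.
Radiated: εσ·A_surf·T⁴ with A_surf = 4πr² = 19.32 m².
T⁴ = 18830/(0.51·5.67×10⁻⁸·19.32) = 3.370×10¹⁰ K⁴.

T ≈ 428 K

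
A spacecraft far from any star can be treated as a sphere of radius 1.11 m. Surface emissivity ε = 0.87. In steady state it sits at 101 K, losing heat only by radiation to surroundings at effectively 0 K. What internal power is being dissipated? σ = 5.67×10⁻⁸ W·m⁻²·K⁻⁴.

P ≈ 79.5 W

Steady state: P = εσA T⁴.
A = 4πr² = 15.48 m²; T⁴ = (101)⁴ = 1.041×10⁸ K⁴.
P = 0.87 × 5.67×10⁻⁸ × 15.48 × 1.041×10⁸.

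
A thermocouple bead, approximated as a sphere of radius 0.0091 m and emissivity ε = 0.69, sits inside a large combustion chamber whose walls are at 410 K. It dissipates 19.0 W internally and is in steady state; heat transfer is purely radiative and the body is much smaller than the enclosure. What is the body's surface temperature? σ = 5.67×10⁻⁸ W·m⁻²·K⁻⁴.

T ≈ 839 K

For a small grey body in a large enclosure, net radiated power = εσA(T⁴ − T_w⁴).
Steady state: P = εσA(T⁴ − T_w⁴) with A = 4πr² = 0.001041 m².
T⁴ = P/(εσA) + T_w⁴ = 19.0/(0.69·5.67×10⁻⁸·0.001041) + (410)⁴
    = 4.667×10¹¹ + 2.826×10¹⁰ = 4.949×10¹¹ K⁴.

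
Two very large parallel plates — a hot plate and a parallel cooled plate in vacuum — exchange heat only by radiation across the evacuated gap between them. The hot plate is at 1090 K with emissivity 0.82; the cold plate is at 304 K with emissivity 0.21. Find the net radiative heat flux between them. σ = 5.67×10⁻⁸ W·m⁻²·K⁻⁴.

q ≈ 16000 W/m²

For two infinite grey parallel plates, q = σ(T₁⁴ − T₂⁴)/(1/ε₁ + 1/ε₂ − 1).
T₁⁴ − T₂⁴ = 1.412×10¹² − 8.541×10⁹ = 1.403×10¹² K⁴.
1/ε₁ + 1/ε₂ − 1 = 1.220 + 4.762 − 1 = 4.981.
q = 5.67×10⁻⁸ × 1.403×10¹² / 4.981.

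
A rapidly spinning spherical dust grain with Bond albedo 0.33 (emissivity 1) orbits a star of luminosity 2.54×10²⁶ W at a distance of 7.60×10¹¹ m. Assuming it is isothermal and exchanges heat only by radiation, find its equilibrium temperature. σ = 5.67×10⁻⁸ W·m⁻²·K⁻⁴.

T ≈ 101 K

First find the stellar flux at distance d: S = L/(4πd²) = 2.54×10²⁶/(4π·(7.60×10¹¹)²) = 34.99 W/m².
For an isothermal sphere, absorbed (1−a)S·πr² = emitted σ·4πr²·T⁴, so T⁴ = (1−a)S/(4σ).
T⁴ = 0.670·34.99/(4·5.67×10⁻⁸) = 1.034×10⁸ K⁴.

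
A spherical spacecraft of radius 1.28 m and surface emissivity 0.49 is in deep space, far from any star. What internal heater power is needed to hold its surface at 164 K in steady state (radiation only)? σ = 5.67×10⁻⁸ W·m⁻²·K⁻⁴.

P = εσ·4πr²·T⁴.
4πr² = 20.59 m²; T⁴ = 7.234×10⁸ K⁴.
P = 0.49·5.67×10⁻⁸·20.59·7.234×10⁸.

P ≈ 414 W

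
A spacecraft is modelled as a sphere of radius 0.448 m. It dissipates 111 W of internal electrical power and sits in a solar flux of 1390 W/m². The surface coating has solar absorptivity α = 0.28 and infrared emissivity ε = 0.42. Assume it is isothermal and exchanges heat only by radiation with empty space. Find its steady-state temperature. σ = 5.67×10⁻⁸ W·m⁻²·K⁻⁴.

T ≈ 278 K

At steady state, absorbed solar power + internal power = radiated power.
Absorbed: α·S·A_cross = 0.28·1390·0.6305 = 245.4 W (cross-section πr²).
Total input = 245.4 + 111 = 356.4 W.
Radiated: εσ·A_surf·T⁴ with A_surf = 4πr² = 2.522 m².
T⁴ = 356.4/(0.42·5.67×10⁻⁸·2.522) = 5.934×10⁹ K⁴.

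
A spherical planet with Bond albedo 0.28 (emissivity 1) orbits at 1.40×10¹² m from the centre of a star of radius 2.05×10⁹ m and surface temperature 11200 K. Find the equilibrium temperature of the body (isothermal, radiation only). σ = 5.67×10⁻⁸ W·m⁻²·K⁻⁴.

T ≈ 279 K

The star's surface emits σT_*⁴; at distance d the flux is S = σT_*⁴(R_*/d)².
S = 5.67×10⁻⁸·(11200)⁴·(2.05×10⁹/1.40×10¹²)² = 1913 W/m².
For an isothermal sphere T⁴ = (1−a)S/(4σ) = 6.073×10⁹ K⁴.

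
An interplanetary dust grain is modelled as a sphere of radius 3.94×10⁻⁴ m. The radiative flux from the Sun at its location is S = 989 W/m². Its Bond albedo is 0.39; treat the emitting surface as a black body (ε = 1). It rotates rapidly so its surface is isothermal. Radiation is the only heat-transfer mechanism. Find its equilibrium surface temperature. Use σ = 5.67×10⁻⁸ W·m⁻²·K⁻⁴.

At equilibrium, absorbed power = emitted power.
Absorbing cross-section = πr² = 4.877×10⁻⁷ m²; emitting surface = 4πr² = 1.951×10⁻⁶ m² (ratio 4).
(1−a)S·A_cross = εσ·A_surf·T⁴  ⇒  T⁴ = (1−a)S/(4σ).
T⁴ = 0.610·989/(4·5.67×10⁻⁸) = 2.660×10⁹ K⁴.
T = (2.660×10⁹)^(1/4).

T ≈ 227 K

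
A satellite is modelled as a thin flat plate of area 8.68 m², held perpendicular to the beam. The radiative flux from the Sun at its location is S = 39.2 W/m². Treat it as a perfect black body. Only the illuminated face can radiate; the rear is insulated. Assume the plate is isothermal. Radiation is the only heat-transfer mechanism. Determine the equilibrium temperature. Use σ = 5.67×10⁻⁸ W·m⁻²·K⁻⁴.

T ≈ 162 K

At equilibrium, absorbed power = emitted power.
Absorbing cross-section = A = 8.680 m²; emitting surface = A = 8.680 m² (ratio 1).
S·A_cross = εσ·A_surf·T⁴  ⇒  T⁴ = S/(1σ).
T⁴ = 1.00·39.2/(1·5.67×10⁻⁸) = 6.914×10⁸ K⁴.
T = (6.914×10⁸)^(1/4).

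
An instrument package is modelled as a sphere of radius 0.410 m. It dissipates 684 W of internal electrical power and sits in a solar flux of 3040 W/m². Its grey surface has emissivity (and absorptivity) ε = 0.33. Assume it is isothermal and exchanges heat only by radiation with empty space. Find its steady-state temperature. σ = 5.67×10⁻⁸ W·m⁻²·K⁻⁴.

T ≈ 419 K

At steady state, absorbed solar power + internal power = radiated power.
Absorbed: α·S·A_cross = 0.33·3040·0.5281 = 529.8 W (cross-section πr²).
Total input = 529.8 + 684 = 1214 W.
Radiated: εσ·A_surf·T⁴ with A_surf = 4πr² = 2.112 m².
T⁴ = 1214/(0.33·5.67×10⁻⁸·2.112) = 3.071×10¹⁰ K⁴.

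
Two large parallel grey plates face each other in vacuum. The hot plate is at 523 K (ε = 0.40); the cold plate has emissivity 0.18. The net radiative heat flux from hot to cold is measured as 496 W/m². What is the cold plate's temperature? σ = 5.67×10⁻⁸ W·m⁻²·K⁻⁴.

q = σ(T₁⁴ − T₂⁴)/(1/ε₁ + 1/ε₂ − 1); denominator = 7.056.
T₂⁴ = T₁⁴ − q·(1/ε₁+1/ε₂−1)/σ = 7.482×10¹⁰ − 496·7.056/5.67×10⁻⁸
    = 1.310×10¹⁰ K⁴.

T₂ ≈ 338 K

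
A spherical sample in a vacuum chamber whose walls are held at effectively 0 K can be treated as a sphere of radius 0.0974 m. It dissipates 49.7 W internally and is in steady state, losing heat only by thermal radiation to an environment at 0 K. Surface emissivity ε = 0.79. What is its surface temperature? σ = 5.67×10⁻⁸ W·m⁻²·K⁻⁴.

T ≈ 311 K

Steady state: internal power = radiated power, P = εσA T⁴.
Radiating area A = 4πr² = 0.1192 m².
T⁴ = P/(εσA) = 49.7/(0.79·5.67×10⁻⁸·0.1192) = 9.307×10⁹ K⁴.
T = (9.307×10⁹)^(1/4).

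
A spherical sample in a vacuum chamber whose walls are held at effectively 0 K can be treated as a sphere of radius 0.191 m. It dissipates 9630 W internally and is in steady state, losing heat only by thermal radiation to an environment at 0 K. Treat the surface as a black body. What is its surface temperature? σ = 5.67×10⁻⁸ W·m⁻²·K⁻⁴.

Steady state: internal power = radiated power, P = εσA T⁴.
Radiating area A = 4πr² = 0.4584 m².
T⁴ = P/(εσA) = 9630/(1.0·5.67×10⁻⁸·0.4584) = 3.705×10¹¹ K⁴.
T = (3.705×10¹¹)^(1/4).

T ≈ 780 K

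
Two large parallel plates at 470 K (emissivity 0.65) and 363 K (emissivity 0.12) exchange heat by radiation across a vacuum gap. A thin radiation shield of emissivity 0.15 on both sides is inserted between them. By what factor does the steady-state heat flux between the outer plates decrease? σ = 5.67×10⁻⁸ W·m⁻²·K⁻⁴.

Without shield: q₀ = σΔ(T⁴)/(1/ε₁+1/ε₂−1) with denominator 8.872.
With shield the two gaps are in series; the resistances add: (1/ε₁+1/ε_s−1)+(1/ε_s+1/ε₂−1) = 7.205+14.00 = 21.21.
Heat-flux ratio q₀/q = 21.21/8.872.

factor ≈ 2.39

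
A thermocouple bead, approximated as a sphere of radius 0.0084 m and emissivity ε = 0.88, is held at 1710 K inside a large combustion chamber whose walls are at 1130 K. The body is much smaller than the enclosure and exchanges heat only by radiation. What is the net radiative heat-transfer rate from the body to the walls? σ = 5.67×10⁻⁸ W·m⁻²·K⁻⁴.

For a small grey body in a large enclosure: P_net = εσA(T_body⁴ − T_wall⁴).
A = 4πr² = 8.867×10⁻⁴ m²; T_body⁴ − T_wall⁴ = 8.550×10¹² − 1.630×10¹² = 6.920×10¹² K⁴.
|P_net| = 0.88·5.67×10⁻⁸·8.867×10⁻⁴·6.920×10¹².

P_net ≈ 306 W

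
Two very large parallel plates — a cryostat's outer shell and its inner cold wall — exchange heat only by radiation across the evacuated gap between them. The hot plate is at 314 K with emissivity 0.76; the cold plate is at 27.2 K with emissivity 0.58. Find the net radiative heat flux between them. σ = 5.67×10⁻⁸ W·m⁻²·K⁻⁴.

q ≈ 270 W/m²

For two infinite grey parallel plates, q = σ(T₁⁴ − T₂⁴)/(1/ε₁ + 1/ε₂ − 1).
T₁⁴ − T₂⁴ = 9.721×10⁹ − 5.474×10⁵ = 9.721×10⁹ K⁴.
1/ε₁ + 1/ε₂ − 1 = 1.316 + 1.724 − 1 = 2.040.
q = 5.67×10⁻⁸ × 9.721×10⁹ / 2.040.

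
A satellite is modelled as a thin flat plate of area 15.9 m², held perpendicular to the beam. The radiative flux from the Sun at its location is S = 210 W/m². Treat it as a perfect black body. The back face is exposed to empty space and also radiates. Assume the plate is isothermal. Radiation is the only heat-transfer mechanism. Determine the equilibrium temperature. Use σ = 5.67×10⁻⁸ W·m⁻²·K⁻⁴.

T ≈ 207 K

At equilibrium, absorbed power = emitted power.
Absorbing cross-section = A = 15.90 m²; emitting surface = 2A = 31.80 m² (ratio 2).
S·A_cross = εσ·A_surf·T⁴  ⇒  T⁴ = S/(2σ).
T⁴ = 1.00·210/(2·5.67×10⁻⁸) = 1.852×10⁹ K⁴.
T = (1.852×10⁹)^(1/4).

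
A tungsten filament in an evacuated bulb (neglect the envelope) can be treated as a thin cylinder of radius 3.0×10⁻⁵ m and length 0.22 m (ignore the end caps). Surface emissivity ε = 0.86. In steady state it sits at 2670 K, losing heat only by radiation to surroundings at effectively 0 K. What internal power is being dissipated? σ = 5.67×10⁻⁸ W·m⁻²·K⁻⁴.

Steady state: P = εσA T⁴.
A = 2πrL = 4.147×10⁻⁵ m²; T⁴ = (2670)⁴ = 5.082×10¹³ K⁴.
P = 0.86 × 5.67×10⁻⁸ × 4.147×10⁻⁵ × 5.082×10¹³.

P ≈ 103 W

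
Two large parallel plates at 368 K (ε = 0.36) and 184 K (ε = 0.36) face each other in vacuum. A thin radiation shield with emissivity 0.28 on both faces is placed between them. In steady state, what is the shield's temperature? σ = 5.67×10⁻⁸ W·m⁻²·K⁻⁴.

T_s ≈ 314 K

In steady state the net flux on the hot side equals that on the cold side.
σ(T₁⁴−T_s⁴)/D₁ = σ(T_s⁴−T₂⁴)/D₂, with D₁ = 1/ε₁+1/ε_s−1 = 5.349, D₂ = 1/ε_s+1/ε₂−1 = 5.349.
Solve for T_s⁴: T_s⁴ = (D₂·T₁⁴ + D₁·T₂⁴)/(D₁+D₂) = 9.743×10⁹ K⁴.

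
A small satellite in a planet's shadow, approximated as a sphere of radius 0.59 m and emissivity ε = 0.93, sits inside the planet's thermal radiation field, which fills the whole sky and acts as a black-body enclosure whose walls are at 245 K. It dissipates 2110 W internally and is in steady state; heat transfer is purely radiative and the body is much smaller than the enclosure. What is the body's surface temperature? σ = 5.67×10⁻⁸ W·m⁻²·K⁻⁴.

T ≈ 336 K

For a small grey body in a large enclosure, net radiated power = εσA(T⁴ − T_w⁴).
Steady state: P = εσA(T⁴ − T_w⁴) with A = 4πr² = 4.374 m².
T⁴ = P/(εσA) + T_w⁴ = 2110/(0.93·5.67×10⁻⁸·4.374) + (245)⁴
    = 9.148×10⁹ + 3.603×10⁹ = 1.275×10¹⁰ K⁴.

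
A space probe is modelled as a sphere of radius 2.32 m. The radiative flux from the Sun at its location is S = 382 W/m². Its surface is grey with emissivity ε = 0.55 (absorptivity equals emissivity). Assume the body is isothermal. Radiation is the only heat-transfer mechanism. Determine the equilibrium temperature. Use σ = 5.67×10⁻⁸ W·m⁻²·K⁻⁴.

T ≈ 203 K

At equilibrium, absorbed power = emitted power.
Absorbing cross-section = πr² = 16.91 m²; emitting surface = 4πr² = 67.64 m² (ratio 4).
εS·A_cross = εσ·A_surf·T⁴  ⇒  T⁴ = S/(4σ)   (ε cancels).
T⁴ = 382/(4·5.67×10⁻⁸) = 1.684×10⁹ K⁴.
T = (1.684×10⁹)^(1/4).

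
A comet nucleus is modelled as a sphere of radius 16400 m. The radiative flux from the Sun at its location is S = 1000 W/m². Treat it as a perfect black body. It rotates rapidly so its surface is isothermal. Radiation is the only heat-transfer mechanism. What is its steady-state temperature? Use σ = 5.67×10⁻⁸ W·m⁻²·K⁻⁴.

At equilibrium, absorbed power = emitted power.
Absorbing cross-section = πr² = 8.450×10⁸ m²; emitting surface = 4πr² = 3.380×10⁹ m² (ratio 4).
S·A_cross = εσ·A_surf·T⁴  ⇒  T⁴ = S/(4σ).
T⁴ = 1.00·1000/(4·5.67×10⁻⁸) = 4.409×10⁹ K⁴.
T = (4.409×10⁹)^(1/4).

T ≈ 258 K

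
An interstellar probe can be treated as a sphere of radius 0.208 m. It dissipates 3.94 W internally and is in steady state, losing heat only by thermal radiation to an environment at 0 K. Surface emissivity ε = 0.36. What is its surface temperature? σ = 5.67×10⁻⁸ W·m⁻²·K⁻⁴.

T ≈ 137 K

Steady state: internal power = radiated power, P = εσA T⁴.
Radiating area A = 4πr² = 0.5437 m².
T⁴ = P/(εσA) = 3.94/(0.36·5.67×10⁻⁸·0.5437) = 3.550×10⁸ K⁴.
T = (3.550×10⁸)^(1/4).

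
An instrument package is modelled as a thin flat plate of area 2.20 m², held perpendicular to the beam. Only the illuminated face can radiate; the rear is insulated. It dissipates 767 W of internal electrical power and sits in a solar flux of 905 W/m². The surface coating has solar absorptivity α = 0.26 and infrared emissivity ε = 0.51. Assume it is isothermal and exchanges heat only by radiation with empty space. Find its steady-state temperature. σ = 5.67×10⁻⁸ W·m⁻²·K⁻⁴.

T ≈ 377 K

At steady state, absorbed solar power + internal power = radiated power.
Absorbed: α·S·A_cross = 0.26·905·2.200 = 517.7 W (cross-section A).
Total input = 517.7 + 767 = 1285 W.
Radiated: εσ·A_surf·T⁴ with A_surf = A = 2.200 m².
T⁴ = 1285/(0.51·5.67×10⁻⁸·2.200) = 2.019×10¹⁰ K⁴.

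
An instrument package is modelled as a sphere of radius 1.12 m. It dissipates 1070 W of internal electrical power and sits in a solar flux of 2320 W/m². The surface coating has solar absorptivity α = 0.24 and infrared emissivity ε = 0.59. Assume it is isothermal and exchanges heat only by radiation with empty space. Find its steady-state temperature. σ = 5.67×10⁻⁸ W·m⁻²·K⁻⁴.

T ≈ 280 K

At steady state, absorbed solar power + internal power = radiated power.
Absorbed: α·S·A_cross = 0.24·2320·3.941 = 2194 W (cross-section πr²).
Total input = 2194 + 1070 = 3264 W.
Radiated: εσ·A_surf·T⁴ with A_surf = 4πr² = 15.76 m².
T⁴ = 3264/(0.59·5.67×10⁻⁸·15.76) = 6.190×10⁹ K⁴.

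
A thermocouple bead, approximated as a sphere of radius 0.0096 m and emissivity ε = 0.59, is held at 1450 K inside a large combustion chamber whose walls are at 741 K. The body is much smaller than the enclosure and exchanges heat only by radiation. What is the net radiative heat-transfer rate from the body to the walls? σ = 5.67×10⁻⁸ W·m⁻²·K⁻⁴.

For a small grey body in a large enclosure: P_net = εσA(T_body⁴ − T_wall⁴).
A = 4πr² = 0.001158 m²; T_body⁴ − T_wall⁴ = 4.421×10¹² − 3.015×10¹¹ = 4.119×10¹² K⁴.
|P_net| = 0.59·5.67×10⁻⁸·0.001158·4.119×10¹².

P_net ≈ 160 W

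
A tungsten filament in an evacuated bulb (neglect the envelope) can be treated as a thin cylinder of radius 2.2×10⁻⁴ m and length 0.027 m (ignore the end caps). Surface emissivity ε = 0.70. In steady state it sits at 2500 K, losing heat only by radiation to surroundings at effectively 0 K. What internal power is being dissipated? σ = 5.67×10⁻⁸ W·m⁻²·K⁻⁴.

P ≈ 57.9 W

Steady state: P = εσA T⁴.
A = 2πrL = 3.732×10⁻⁵ m²; T⁴ = (2500)⁴ = 3.906×10¹³ K⁴.
P = 0.70 × 5.67×10⁻⁸ × 3.732×10⁻⁵ × 3.906×10¹³.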